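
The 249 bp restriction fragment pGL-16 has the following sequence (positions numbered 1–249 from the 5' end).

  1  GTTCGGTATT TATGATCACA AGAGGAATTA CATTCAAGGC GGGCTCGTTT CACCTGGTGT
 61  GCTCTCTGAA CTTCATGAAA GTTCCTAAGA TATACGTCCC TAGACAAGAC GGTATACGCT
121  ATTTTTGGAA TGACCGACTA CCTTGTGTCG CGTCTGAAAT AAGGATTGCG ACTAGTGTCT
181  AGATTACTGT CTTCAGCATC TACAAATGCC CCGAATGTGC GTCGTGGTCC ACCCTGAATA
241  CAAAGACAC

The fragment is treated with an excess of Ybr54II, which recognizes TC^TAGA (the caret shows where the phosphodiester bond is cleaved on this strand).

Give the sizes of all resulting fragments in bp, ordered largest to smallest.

The Ybr54II site (TCTAGA) starts at position 178.
Ybr54II cuts after base 2 of each site, so after position 179.
Linear molecule, 1 cut → 2 fragments:
  1–179 → 179 bp
  180–249 → 70 bp
Sorted largest to smallest: 179, 70 bp.

179, 70 bp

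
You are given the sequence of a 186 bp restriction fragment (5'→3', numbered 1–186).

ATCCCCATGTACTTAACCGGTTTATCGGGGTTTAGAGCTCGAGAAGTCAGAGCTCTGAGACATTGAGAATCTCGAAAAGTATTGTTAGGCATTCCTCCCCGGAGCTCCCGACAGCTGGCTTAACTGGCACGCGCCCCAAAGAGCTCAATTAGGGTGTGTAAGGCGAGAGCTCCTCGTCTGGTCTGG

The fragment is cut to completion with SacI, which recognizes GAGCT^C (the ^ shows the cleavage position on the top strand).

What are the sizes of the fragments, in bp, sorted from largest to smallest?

52, 39, 39, 26, 15, 15 bp

SacI sites (GAGCTC) start at positions 35, 50, 102, 141, 167.
SacI cuts after base 5 of each site (before the last base), so after positions 39, 54, 106, 145, 171.
Linear molecule, 5 cuts → 6 fragments:
  1–39 → 39 bp
  40–54 → 15 bp
  55–106 → 52 bp
  107–145 → 39 bp
  146–171 → 26 bp
  172–186 → 15 bp
Sorted largest to smallest: 52, 39, 39, 26, 15, 15 bp.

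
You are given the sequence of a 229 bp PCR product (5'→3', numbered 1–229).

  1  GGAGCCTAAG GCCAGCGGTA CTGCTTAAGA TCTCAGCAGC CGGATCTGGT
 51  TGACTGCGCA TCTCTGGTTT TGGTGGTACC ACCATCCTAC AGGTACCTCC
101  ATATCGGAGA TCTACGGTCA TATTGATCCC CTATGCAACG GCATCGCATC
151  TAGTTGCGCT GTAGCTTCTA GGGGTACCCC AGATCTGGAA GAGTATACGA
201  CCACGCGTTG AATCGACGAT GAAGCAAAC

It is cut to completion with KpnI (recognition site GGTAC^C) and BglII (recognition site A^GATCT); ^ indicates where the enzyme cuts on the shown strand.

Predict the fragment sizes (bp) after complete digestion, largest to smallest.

69, 51, 48, 28, 17, 12, 4 bp

KpnI sites (GGTACC) start at positions 75, 92, 173.
KpnI cuts after base 5 of each site (before the last base), so after positions 79, 96, 177.
BglII sites (AGATCT) start at positions 28, 108, 181.
BglII cuts after the first base of each site, so after positions 28, 108, 181.
Combined cut positions: 28, 79, 96, 108, 177, 181.
Linear molecule, 6 cuts → 7 fragments:
  1–28 → 28 bp
  29–79 → 51 bp
  80–96 → 17 bp
  97–108 → 12 bp
  109–177 → 69 bp
  178–181 → 4 bp
  182–229 → 48 bp
Sorted largest to smallest: 69, 51, 48, 28, 17, 12, 4 bp.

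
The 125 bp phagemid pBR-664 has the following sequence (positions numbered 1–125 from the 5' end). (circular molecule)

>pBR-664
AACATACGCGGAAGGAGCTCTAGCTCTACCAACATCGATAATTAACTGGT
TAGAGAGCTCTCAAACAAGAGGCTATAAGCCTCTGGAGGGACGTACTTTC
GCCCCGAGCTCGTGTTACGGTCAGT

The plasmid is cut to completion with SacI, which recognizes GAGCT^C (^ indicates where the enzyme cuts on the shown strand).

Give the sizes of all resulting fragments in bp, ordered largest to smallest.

51, 40, 34 bp

SacI sites (GAGCTC) start at positions 15, 55, 106.
SacI cuts after base 5 of each site (before the last base), so after positions 19, 59, 110.
Circular molecule, 3 cuts → 3 fragments:
  20–59 → 40 bp
  60–110 → 51 bp
  111–125 then 1–19 → 15 + 19 = 34 bp
Sorted largest to smallest: 51, 40, 34 bp.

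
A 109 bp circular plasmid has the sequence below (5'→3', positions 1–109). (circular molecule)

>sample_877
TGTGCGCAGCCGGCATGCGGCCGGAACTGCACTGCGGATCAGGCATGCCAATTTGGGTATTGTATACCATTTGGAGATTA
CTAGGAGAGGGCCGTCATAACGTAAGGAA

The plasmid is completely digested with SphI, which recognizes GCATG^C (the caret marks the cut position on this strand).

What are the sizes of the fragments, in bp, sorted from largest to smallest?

79, 30 bp

SphI sites (GCATGC) start at positions 13, 43.
SphI cuts after base 5 of each site (before the last base), so after positions 17, 47.
Circular molecule, 2 cuts → 2 fragments:
  18–47 → 30 bp
  48–109 then 1–17 → 62 + 17 = 79 bp
Sorted largest to smallest: 79, 30 bp.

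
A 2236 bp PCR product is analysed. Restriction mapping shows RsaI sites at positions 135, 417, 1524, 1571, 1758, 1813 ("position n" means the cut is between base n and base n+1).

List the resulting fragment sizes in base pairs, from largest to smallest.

Linear molecule, 6 cuts → 7 fragments:
  135 − 0 = 135 bp
  417 − 135 = 282 bp
  1524 − 417 = 1107 bp
  1571 − 1524 = 47 bp
  1758 − 1571 = 187 bp
  1813 − 1758 = 55 bp
  2236 − 1813 = 423 bp
Sorted largest to smallest: 1107, 423, 282, 187, 135, 55, 47 bp.

1107, 423, 282, 187, 135, 55, 47 bp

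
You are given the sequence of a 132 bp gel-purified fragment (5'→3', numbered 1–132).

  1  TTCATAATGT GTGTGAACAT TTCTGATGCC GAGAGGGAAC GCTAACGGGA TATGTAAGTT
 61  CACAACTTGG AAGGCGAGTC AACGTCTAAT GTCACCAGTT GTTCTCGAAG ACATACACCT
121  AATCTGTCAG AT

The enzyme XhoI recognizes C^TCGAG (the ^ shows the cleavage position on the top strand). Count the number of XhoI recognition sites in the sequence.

No occurrence of CTCGAG is present in the sequence.
XhoI does not cut: 0 sites.

0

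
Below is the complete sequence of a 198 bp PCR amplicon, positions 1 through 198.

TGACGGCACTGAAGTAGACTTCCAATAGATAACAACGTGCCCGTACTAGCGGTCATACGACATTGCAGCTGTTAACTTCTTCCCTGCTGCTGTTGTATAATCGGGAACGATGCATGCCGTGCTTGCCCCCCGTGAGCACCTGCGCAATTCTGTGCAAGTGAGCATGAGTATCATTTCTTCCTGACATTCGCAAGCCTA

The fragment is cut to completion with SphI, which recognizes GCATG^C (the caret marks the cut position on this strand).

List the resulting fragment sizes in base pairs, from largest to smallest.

The SphI site (GCATGC) starts at position 112.
SphI cuts after base 5 of each site (before the last base), so after position 116.
Linear molecule, 1 cut → 2 fragments:
  1–116 → 116 bp
  117–198 → 82 bp
Sorted largest to smallest: 116, 82 bp.

116, 82 bp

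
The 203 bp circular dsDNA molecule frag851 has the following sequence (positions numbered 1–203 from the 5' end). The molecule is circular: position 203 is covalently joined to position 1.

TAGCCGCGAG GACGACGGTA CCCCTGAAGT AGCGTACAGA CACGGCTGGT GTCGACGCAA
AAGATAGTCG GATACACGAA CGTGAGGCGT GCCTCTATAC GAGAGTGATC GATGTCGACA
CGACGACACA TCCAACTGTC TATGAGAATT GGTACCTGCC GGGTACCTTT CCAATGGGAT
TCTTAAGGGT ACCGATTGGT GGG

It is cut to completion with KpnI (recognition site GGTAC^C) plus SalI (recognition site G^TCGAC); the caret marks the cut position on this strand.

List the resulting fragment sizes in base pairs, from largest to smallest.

KpnI sites (GGTACC) start at positions 17, 151, 162, 188.
KpnI cuts after base 5 of each site (before the last base), so after positions 21, 155, 166, 192.
SalI sites (GTCGAC) start at positions 51, 114.
SalI cuts after the first base of each site, so after positions 51, 114.
Combined cut positions: 21, 51, 114, 155, 166, 192.
Circular molecule, 6 cuts → 6 fragments:
  22–51 → 30 bp
  52–114 → 63 bp
  115–155 → 41 bp
  156–166 → 11 bp
  167–192 → 26 bp
  193–203 then 1–21 → 11 + 21 = 32 bp
Sorted largest to smallest: 63, 41, 32, 30, 26, 11 bp.

63, 41, 32, 30, 26, 11 bp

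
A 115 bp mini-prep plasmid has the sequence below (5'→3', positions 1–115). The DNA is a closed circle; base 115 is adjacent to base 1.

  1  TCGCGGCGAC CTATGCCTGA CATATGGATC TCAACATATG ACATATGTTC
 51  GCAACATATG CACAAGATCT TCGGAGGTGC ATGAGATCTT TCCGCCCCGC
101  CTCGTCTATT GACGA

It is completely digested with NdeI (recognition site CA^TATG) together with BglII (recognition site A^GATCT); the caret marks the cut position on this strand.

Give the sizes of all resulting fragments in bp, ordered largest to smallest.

53, 19, 14, 13, 9, 7 bp

NdeI sites (CATATG) start at positions 21, 35, 42, 55.
NdeI cuts after base 2 of each site, so after positions 22, 36, 43, 56.
BglII sites (AGATCT) start at positions 65, 84.
BglII cuts after the first base of each site, so after positions 65, 84.
Combined cut positions: 22, 36, 43, 56, 65, 84.
Circular molecule, 6 cuts → 6 fragments:
  23–36 → 14 bp
  37–43 → 7 bp
  44–56 → 13 bp
  57–65 → 9 bp
  66–84 → 19 bp
  85–115 then 1–22 → 31 + 22 = 53 bp
Sorted largest to smallest: 53, 19, 14, 13, 9, 7 bp.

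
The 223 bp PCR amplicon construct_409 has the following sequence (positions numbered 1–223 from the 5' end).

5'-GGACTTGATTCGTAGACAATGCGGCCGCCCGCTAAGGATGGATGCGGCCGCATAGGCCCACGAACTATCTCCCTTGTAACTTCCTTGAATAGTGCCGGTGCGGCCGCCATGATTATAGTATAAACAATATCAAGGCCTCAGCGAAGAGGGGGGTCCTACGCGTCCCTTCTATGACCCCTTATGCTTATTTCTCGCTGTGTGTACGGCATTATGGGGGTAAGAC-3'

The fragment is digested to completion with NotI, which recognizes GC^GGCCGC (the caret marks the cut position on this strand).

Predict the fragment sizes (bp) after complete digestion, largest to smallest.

122, 56, 23, 22 bp

NotI sites (GCGGCCGC) start at positions 21, 44, 100.
NotI cuts after base 2 of each site, so after positions 22, 45, 101.
Linear molecule, 3 cuts → 4 fragments:
  1–22 → 22 bp
  23–45 → 23 bp
  46–101 → 56 bp
  102–223 → 122 bp
Sorted largest to smallest: 122, 56, 23, 22 bp.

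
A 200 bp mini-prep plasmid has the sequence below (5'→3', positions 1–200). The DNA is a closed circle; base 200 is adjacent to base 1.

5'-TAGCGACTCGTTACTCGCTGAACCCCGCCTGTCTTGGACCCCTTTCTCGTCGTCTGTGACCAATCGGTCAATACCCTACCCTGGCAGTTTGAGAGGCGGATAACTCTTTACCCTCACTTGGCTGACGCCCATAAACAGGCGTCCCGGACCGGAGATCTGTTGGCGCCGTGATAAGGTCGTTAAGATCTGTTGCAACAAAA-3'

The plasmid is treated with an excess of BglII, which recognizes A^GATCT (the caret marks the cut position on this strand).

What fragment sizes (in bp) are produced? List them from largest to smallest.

170, 30 bp

BglII sites (AGATCT) start at positions 153, 183.
BglII cuts after the first base of each site, so after positions 153, 183.
Circular molecule, 2 cuts → 2 fragments:
  154–183 → 30 bp
  184–200 then 1–153 → 17 + 153 = 170 bp
Sorted largest to smallest: 170, 30 bp.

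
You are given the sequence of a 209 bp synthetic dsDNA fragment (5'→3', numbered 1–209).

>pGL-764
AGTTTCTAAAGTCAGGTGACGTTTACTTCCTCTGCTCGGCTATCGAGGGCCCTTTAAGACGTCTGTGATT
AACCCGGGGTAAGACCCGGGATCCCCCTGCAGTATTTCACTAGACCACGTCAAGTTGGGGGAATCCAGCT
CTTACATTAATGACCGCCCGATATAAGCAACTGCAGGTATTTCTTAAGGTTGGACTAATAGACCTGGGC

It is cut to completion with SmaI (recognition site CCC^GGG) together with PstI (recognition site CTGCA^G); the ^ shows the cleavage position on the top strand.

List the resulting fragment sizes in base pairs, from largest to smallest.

SmaI sites (CCCGGG) start at positions 73, 85.
SmaI cuts after base 3 of each site, so after positions 75, 87.
PstI sites (CTGCAG) start at positions 97, 171.
PstI cuts after base 5 of each site (before the last base), so after positions 101, 175.
Combined cut positions: 75, 87, 101, 175.
Linear molecule, 4 cuts → 5 fragments:
  1–75 → 75 bp
  76–87 → 12 bp
  88–101 → 14 bp
  102–175 → 74 bp
  176–209 → 34 bp
Sorted largest to smallest: 75, 74, 34, 14, 12 bp.

75, 74, 34, 14, 12 bp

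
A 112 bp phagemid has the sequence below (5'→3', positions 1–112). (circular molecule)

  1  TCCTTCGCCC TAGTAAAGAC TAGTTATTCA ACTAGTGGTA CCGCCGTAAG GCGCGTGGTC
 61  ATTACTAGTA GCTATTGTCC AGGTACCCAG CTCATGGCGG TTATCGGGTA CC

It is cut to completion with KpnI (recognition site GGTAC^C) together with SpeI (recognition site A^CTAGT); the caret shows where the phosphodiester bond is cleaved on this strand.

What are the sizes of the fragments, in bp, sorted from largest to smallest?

25, 23, 22, 20, 12, 10 bp

KpnI sites (GGTACC) start at positions 37, 82, 107.
KpnI cuts after base 5 of each site (before the last base), so after positions 41, 86, 111.
SpeI sites (ACTAGT) start at positions 19, 31, 64.
SpeI cuts after the first base of each site, so after positions 19, 31, 64.
Combined cut positions: 19, 31, 41, 64, 86, 111.
Circular molecule, 6 cuts → 6 fragments:
  20–31 → 12 bp
  32–41 → 10 bp
  42–64 → 23 bp
  65–86 → 22 bp
  87–111 → 25 bp
  112–112 then 1–19 → 1 + 19 = 20 bp
Sorted largest to smallest: 25, 23, 22, 20, 12, 10 bp.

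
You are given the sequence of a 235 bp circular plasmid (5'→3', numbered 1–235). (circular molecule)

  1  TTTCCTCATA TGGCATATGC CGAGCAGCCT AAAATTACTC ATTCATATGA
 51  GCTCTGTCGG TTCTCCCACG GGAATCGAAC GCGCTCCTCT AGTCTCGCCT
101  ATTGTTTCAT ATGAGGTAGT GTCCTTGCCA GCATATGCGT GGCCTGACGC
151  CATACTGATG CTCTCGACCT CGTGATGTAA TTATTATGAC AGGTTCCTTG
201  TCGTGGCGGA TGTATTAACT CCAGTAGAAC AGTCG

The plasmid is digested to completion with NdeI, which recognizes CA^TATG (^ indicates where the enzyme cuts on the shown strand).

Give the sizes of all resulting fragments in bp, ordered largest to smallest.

110, 64, 30, 24, 7 bp

NdeI sites (CATATG) start at positions 7, 14, 44, 108, 132.
NdeI cuts after base 2 of each site, so after positions 8, 15, 45, 109, 133.
Circular molecule, 5 cuts → 5 fragments:
  9–15 → 7 bp
  16–45 → 30 bp
  46–109 → 64 bp
  110–133 → 24 bp
  134–235 then 1–8 → 102 + 8 = 110 bp
Sorted largest to smallest: 110, 64, 30, 24, 7 bp.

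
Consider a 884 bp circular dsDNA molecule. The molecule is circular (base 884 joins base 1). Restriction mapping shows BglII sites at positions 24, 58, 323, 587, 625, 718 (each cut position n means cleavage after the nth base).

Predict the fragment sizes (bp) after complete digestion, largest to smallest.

Circular molecule, 6 cuts → 6 fragments:
  58 − 24 = 34 bp
  323 − 58 = 265 bp
  587 − 323 = 264 bp
  625 − 587 = 38 bp
  718 − 625 = 93 bp
  wrap: 884 − 718 + 24 = 190 bp
Sorted largest to smallest: 265, 264, 190, 93, 38, 34 bp.

265, 264, 190, 93, 38, 34 bp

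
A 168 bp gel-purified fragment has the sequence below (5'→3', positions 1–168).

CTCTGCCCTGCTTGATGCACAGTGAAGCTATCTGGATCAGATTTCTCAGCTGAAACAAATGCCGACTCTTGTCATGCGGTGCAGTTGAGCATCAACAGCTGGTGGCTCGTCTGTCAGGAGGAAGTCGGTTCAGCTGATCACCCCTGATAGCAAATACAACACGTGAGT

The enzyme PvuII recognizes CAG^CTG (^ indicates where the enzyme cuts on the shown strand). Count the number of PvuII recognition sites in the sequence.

CAGCTG occurs starting at positions 47, 96, 131.
PvuII cuts at 3 sites.

3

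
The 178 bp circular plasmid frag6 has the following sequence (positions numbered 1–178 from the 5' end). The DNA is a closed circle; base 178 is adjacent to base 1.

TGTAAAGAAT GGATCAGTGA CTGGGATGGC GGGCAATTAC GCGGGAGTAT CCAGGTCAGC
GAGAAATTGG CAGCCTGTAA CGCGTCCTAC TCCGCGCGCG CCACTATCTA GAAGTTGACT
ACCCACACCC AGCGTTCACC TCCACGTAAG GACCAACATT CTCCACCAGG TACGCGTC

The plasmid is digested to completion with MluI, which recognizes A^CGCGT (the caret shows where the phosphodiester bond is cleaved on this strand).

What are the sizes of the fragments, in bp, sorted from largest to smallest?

MluI sites (ACGCGT) start at positions 80, 172.
MluI cuts after the first base of each site, so after positions 80, 172.
Circular molecule, 2 cuts → 2 fragments:
  81–172 → 92 bp
  173–178 then 1–80 → 6 + 80 = 86 bp
Sorted largest to smallest: 92, 86 bp.

92, 86 bp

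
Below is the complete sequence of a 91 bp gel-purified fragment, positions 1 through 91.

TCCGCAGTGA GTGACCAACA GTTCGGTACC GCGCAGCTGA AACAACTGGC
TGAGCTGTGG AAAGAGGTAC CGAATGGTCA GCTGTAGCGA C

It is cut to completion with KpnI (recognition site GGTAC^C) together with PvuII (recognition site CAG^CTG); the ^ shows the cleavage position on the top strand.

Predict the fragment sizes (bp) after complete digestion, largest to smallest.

34, 29, 11, 10, 7 bp

KpnI sites (GGTACC) start at positions 25, 66.
KpnI cuts after base 5 of each site (before the last base), so after positions 29, 70.
PvuII sites (CAGCTG) start at positions 34, 79.
PvuII cuts after base 3 of each site, so after positions 36, 81.
Combined cut positions: 29, 36, 70, 81.
Linear molecule, 4 cuts → 5 fragments:
  1–29 → 29 bp
  30–36 → 7 bp
  37–70 → 34 bp
  71–81 → 11 bp
  82–91 → 10 bp
Sorted largest to smallest: 34, 29, 11, 10, 7 bp.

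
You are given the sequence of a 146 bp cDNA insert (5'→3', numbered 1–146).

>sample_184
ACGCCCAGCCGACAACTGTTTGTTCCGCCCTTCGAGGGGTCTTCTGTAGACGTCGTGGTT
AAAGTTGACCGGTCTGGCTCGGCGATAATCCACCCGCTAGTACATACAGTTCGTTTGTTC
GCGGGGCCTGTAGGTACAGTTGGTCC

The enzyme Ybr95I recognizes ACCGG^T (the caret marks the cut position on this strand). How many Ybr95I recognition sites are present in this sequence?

ACCGGT occurs starting at position 68.
Ybr95I cuts at 1 site.

1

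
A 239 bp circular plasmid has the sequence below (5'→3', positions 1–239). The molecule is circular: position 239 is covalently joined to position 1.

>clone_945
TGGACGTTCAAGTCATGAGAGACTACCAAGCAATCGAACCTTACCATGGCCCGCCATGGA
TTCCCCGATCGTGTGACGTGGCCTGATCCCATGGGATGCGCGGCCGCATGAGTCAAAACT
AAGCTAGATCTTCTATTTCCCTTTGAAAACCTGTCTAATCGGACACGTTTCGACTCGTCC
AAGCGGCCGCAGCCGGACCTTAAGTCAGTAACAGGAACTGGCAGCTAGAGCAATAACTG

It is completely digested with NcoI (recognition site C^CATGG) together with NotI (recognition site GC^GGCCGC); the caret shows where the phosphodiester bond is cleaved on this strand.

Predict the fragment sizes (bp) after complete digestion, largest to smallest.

NcoI sites (CCATGG) start at positions 44, 54, 89.
NcoI cuts after the first base of each site, so after positions 44, 54, 89.
NotI sites (GCGGCCGC) start at positions 100, 183.
NotI cuts after base 2 of each site, so after positions 101, 184.
Combined cut positions: 44, 54, 89, 101, 184.
Circular molecule, 5 cuts → 5 fragments:
  45–54 → 10 bp
  55–89 → 35 bp
  90–101 → 12 bp
  102–184 → 83 bp
  185–239 then 1–44 → 55 + 44 = 99 bp
Sorted largest to smallest: 99, 83, 35, 12, 10 bp.

99, 83, 35, 12, 10 bp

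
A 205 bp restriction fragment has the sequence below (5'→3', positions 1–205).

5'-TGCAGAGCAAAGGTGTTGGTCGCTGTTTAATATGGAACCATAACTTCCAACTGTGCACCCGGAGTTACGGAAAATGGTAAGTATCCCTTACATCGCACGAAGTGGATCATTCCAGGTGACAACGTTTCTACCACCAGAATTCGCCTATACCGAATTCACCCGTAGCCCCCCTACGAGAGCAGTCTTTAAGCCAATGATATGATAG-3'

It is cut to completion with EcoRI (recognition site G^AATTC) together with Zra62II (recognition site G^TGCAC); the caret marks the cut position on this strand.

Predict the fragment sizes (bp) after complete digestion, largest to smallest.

84, 53, 53, 15 bp

EcoRI sites (GAATTC) start at positions 137, 152.
EcoRI cuts after the first base of each site, so after positions 137, 152.
The Zra62II site (GTGCAC) starts at position 53.
Zra62II cuts after the first base of each site, so after position 53.
Combined cut positions: 53, 137, 152.
Linear molecule, 3 cuts → 4 fragments:
  1–53 → 53 bp
  54–137 → 84 bp
  138–152 → 15 bp
  153–205 → 53 bp
Sorted largest to smallest: 84, 53, 53, 15 bp.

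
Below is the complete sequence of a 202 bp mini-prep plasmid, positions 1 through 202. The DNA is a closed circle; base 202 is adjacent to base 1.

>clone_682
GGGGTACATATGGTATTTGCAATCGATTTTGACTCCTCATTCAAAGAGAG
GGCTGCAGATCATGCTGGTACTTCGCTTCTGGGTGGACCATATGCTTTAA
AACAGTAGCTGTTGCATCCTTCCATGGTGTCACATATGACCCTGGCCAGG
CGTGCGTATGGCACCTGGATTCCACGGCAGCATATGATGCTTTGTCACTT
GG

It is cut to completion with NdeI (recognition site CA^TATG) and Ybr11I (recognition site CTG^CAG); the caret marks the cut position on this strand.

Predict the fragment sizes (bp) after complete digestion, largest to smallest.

NdeI sites (CATATG) start at positions 7, 89, 133, 181.
NdeI cuts after base 2 of each site, so after positions 8, 90, 134, 182.
The Ybr11I site (CTGCAG) starts at position 53.
Ybr11I cuts after base 3 of each site, so after position 55.
Combined cut positions: 8, 55, 90, 134, 182.
Circular molecule, 5 cuts → 5 fragments:
  9–55 → 47 bp
  56–90 → 35 bp
  91–134 → 44 bp
  135–182 → 48 bp
  183–202 then 1–8 → 20 + 8 = 28 bp
Sorted largest to smallest: 48, 47, 44, 35, 28 bp.

48, 47, 44, 35, 28 bp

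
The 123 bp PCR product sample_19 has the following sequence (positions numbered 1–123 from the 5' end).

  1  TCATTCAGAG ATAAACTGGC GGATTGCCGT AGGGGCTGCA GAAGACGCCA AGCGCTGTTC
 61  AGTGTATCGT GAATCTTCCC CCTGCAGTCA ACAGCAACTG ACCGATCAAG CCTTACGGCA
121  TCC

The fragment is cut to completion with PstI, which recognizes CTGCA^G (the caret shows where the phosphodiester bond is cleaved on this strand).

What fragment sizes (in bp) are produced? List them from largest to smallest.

46, 40, 37 bp

PstI sites (CTGCAG) start at positions 36, 82.
PstI cuts after base 5 of each site (before the last base), so after positions 40, 86.
Linear molecule, 2 cuts → 3 fragments:
  1–40 → 40 bp
  41–86 → 46 bp
  87–123 → 37 bp
Sorted largest to smallest: 46, 40, 37 bp.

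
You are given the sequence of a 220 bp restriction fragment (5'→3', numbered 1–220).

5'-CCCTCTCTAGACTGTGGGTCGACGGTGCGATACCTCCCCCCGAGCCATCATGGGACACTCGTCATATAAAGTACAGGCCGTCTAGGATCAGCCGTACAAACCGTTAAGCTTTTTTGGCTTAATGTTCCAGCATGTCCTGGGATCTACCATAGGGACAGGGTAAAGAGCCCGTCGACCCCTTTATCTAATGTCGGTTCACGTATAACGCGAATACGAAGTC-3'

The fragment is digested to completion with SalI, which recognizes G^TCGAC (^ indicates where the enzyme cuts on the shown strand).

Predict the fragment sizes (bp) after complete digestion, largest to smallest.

153, 49, 18 bp

SalI sites (GTCGAC) start at positions 18, 171.
SalI cuts after the first base of each site, so after positions 18, 171.
Linear molecule, 2 cuts → 3 fragments:
  1–18 → 18 bp
  19–171 → 153 bp
  172–220 → 49 bp
Sorted largest to smallest: 153, 49, 18 bp.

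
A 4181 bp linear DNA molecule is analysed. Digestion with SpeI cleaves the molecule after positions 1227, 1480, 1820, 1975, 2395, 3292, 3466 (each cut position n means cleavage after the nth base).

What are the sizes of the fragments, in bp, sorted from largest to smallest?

Linear molecule, 7 cuts → 8 fragments:
  1227 − 0 = 1227 bp
  1480 − 1227 = 253 bp
  1820 − 1480 = 340 bp
  1975 − 1820 = 155 bp
  2395 − 1975 = 420 bp
  3292 − 2395 = 897 bp
  3466 − 3292 = 174 bp
  4181 − 3466 = 715 bp
Sorted largest to smallest: 1227, 897, 715, 420, 340, 253, 174, 155 bp.

1227, 897, 715, 420, 340, 253, 174, 155 bp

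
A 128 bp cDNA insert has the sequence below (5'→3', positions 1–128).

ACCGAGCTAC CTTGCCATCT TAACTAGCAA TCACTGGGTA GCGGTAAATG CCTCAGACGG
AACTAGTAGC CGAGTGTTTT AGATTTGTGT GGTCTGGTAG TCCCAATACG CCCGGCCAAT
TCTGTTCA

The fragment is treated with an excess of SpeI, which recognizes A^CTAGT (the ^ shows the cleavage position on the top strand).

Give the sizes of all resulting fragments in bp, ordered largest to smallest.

66, 62 bp

The SpeI site (ACTAGT) starts at position 62.
SpeI cuts after the first base of each site, so after position 62.
Linear molecule, 1 cut → 2 fragments:
  1–62 → 62 bp
  63–128 → 66 bp
Sorted largest to smallest: 66, 62 bp.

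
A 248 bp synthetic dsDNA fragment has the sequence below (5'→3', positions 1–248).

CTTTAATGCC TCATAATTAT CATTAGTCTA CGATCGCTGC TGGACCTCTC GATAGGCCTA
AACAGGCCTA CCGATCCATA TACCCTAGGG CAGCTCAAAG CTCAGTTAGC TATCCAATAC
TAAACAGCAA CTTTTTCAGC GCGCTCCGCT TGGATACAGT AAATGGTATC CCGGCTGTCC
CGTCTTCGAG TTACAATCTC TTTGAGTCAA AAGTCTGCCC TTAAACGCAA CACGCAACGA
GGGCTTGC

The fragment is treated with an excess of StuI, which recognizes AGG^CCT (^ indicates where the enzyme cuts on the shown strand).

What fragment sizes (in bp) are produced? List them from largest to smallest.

StuI sites (AGGCCT) start at positions 54, 64.
StuI cuts after base 3 of each site, so after positions 56, 66.
Linear molecule, 2 cuts → 3 fragments:
  1–56 → 56 bp
  57–66 → 10 bp
  67–248 → 182 bp
Sorted largest to smallest: 182, 56, 10 bp.

182, 56, 10 bp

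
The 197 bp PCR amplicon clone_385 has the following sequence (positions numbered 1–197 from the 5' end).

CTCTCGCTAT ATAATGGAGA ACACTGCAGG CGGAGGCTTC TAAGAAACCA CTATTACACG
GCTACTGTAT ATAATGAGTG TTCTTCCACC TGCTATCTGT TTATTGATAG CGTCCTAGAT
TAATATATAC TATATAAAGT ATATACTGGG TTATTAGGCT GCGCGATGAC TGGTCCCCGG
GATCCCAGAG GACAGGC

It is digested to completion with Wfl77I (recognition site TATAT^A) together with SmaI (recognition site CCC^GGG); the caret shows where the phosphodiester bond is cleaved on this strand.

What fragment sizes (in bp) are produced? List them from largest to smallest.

60, 56, 34, 19, 12, 9, 7 bp

Wfl77I sites (TATATA) start at positions 8, 68, 124, 131, 140.
Wfl77I cuts after base 5 of each site (before the last base), so after positions 12, 72, 128, 135, 144.
The SmaI site (CCCGGG) starts at position 176.
SmaI cuts after base 3 of each site, so after position 178.
Combined cut positions: 12, 72, 128, 135, 144, 178.
Linear molecule, 6 cuts → 7 fragments:
  1–12 → 12 bp
  13–72 → 60 bp
  73–128 → 56 bp
  129–135 → 7 bp
  136–144 → 9 bp
  145–178 → 34 bp
  179–197 → 19 bp
Sorted largest to smallest: 60, 56, 34, 19, 12, 9, 7 bp.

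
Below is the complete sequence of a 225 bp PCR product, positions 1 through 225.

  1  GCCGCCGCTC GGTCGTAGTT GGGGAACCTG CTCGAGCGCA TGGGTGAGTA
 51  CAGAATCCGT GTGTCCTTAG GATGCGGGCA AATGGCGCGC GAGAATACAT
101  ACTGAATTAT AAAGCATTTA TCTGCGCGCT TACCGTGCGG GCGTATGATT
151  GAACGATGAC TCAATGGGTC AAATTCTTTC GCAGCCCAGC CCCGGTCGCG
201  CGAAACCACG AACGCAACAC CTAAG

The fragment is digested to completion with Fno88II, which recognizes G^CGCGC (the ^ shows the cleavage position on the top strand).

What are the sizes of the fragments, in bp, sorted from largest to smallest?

101, 85, 39 bp

Fno88II sites (GCGCGC) start at positions 85, 124.
Fno88II cuts after the first base of each site, so after positions 85, 124.
Linear molecule, 2 cuts → 3 fragments:
  1–85 → 85 bp
  86–124 → 39 bp
  125–225 → 101 bp
Sorted largest to smallest: 101, 85, 39 bp.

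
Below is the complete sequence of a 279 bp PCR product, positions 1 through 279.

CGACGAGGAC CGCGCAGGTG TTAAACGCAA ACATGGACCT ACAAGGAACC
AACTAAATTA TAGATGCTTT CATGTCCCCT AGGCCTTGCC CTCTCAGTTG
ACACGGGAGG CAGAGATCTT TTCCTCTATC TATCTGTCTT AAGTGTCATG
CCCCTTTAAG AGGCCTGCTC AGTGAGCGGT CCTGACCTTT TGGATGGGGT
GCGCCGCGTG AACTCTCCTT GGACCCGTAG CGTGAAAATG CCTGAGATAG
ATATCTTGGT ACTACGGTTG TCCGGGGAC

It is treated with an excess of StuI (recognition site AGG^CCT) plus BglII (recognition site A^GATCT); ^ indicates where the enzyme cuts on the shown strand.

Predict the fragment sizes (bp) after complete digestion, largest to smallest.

StuI sites (AGGCCT) start at positions 81, 161.
StuI cuts after base 3 of each site, so after positions 83, 163.
The BglII site (AGATCT) starts at position 114.
BglII cuts after the first base of each site, so after position 114.
Combined cut positions: 83, 114, 163.
Linear molecule, 3 cuts → 4 fragments:
  1–83 → 83 bp
  84–114 → 31 bp
  115–163 → 49 bp
  164–279 → 116 bp
Sorted largest to smallest: 116, 83, 49, 31 bp.

116, 83, 49, 31 bp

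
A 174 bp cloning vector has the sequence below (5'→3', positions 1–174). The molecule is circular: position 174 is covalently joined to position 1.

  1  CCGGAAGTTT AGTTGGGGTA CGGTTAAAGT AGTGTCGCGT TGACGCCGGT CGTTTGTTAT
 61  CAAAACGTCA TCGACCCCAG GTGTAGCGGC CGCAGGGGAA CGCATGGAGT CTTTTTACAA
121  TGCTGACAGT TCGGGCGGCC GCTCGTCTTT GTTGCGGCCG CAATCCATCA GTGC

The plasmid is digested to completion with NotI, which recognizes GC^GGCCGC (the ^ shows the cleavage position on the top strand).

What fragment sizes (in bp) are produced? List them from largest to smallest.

106, 49, 19 bp

NotI sites (GCGGCCGC) start at positions 86, 135, 154.
NotI cuts after base 2 of each site, so after positions 87, 136, 155.
Circular molecule, 3 cuts → 3 fragments:
  88–136 → 49 bp
  137–155 → 19 bp
  156–174 then 1–87 → 19 + 87 = 106 bp
Sorted largest to smallest: 106, 49, 19 bp.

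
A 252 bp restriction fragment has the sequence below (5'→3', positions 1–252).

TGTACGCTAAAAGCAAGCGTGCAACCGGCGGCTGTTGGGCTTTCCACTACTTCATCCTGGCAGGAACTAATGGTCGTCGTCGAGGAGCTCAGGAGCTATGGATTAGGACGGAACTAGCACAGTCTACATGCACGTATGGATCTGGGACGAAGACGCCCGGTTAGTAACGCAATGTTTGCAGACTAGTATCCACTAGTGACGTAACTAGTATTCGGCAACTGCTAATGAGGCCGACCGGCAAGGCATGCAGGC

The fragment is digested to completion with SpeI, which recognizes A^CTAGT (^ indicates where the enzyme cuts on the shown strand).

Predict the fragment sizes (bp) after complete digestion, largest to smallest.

SpeI sites (ACTAGT) start at positions 182, 192, 204.
SpeI cuts after the first base of each site, so after positions 182, 192, 204.
Linear molecule, 3 cuts → 4 fragments:
  1–182 → 182 bp
  183–192 → 10 bp
  193–204 → 12 bp
  205–252 → 48 bp
Sorted largest to smallest: 182, 48, 12, 10 bp.

182, 48, 12, 10 bp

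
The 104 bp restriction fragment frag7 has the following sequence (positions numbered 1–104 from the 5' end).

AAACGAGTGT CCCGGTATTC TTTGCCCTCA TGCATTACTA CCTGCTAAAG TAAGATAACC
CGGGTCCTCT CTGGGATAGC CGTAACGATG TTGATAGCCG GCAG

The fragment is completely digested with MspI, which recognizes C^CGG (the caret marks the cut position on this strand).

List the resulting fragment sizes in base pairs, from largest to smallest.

MspI sites (CCGG) start at positions 12, 60, 98.
MspI cuts after the first base of each site, so after positions 12, 60, 98.
Linear molecule, 3 cuts → 4 fragments:
  1–12 → 12 bp
  13–60 → 48 bp
  61–98 → 38 bp
  99–104 → 6 bp
Sorted largest to smallest: 48, 38, 12, 6 bp.

48, 38, 12, 6 bp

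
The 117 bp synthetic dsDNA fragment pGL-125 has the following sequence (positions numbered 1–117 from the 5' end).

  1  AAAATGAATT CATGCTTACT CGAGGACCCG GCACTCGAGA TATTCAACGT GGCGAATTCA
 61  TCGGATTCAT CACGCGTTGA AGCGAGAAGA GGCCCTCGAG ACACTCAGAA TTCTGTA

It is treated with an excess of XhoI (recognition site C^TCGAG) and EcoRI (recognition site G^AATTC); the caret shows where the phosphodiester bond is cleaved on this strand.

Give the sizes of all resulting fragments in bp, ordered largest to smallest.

XhoI sites (CTCGAG) start at positions 19, 34, 95.
XhoI cuts after the first base of each site, so after positions 19, 34, 95.
EcoRI sites (GAATTC) start at positions 6, 54, 108.
EcoRI cuts after the first base of each site, so after positions 6, 54, 108.
Combined cut positions: 6, 19, 34, 54, 95, 108.
Linear molecule, 6 cuts → 7 fragments:
  1–6 → 6 bp
  7–19 → 13 bp
  20–34 → 15 bp
  35–54 → 20 bp
  55–95 → 41 bp
  96–108 → 13 bp
  109–117 → 9 bp
Sorted largest to smallest: 41, 20, 15, 13, 13, 9, 6 bp.

41, 20, 15, 13, 13, 9, 6 bp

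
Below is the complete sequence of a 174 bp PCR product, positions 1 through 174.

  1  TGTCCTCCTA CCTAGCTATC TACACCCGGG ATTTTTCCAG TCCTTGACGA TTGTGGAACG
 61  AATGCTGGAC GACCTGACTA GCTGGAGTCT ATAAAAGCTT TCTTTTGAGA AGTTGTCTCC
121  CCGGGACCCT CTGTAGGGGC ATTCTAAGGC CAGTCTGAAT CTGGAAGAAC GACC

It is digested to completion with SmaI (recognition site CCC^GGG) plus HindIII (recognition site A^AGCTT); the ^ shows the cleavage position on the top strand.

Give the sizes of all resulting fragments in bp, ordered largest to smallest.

68, 52, 27, 27 bp

SmaI sites (CCCGGG) start at positions 25, 120.
SmaI cuts after base 3 of each site, so after positions 27, 122.
The HindIII site (AAGCTT) starts at position 95.
HindIII cuts after the first base of each site, so after position 95.
Combined cut positions: 27, 95, 122.
Linear molecule, 3 cuts → 4 fragments:
  1–27 → 27 bp
  28–95 → 68 bp
  96–122 → 27 bp
  123–174 → 52 bp
Sorted largest to smallest: 68, 52, 27, 27 bp.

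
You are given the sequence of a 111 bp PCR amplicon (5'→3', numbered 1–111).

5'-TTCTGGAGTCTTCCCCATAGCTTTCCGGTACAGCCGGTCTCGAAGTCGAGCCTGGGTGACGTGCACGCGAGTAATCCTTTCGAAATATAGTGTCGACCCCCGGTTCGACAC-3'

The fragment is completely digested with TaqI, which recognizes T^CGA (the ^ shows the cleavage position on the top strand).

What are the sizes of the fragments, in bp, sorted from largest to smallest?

TaqI sites (TCGA) start at positions 40, 46, 80, 93, 105.
TaqI cuts after the first base of each site, so after positions 40, 46, 80, 93, 105.
Linear molecule, 5 cuts → 6 fragments:
  1–40 → 40 bp
  41–46 → 6 bp
  47–80 → 34 bp
  81–93 → 13 bp
  94–105 → 12 bp
  106–111 → 6 bp
Sorted largest to smallest: 40, 34, 13, 12, 6, 6 bp.

40, 34, 13, 12, 6, 6 bp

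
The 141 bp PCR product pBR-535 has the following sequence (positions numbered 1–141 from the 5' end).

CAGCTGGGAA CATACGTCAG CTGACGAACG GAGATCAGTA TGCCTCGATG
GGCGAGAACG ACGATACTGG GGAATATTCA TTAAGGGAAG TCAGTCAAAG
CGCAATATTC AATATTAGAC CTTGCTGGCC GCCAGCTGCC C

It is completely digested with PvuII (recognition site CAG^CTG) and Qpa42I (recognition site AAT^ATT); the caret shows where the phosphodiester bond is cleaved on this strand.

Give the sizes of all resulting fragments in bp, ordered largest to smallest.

55, 31, 22, 17, 7, 6, 3 bp

PvuII sites (CAGCTG) start at positions 1, 18, 133.
PvuII cuts after base 3 of each site, so after positions 3, 20, 135.
Qpa42I sites (AATATT) start at positions 73, 104, 111.
Qpa42I cuts after base 3 of each site, so after positions 75, 106, 113.
Combined cut positions: 3, 20, 75, 106, 113, 135.
Linear molecule, 6 cuts → 7 fragments:
  1–3 → 3 bp
  4–20 → 17 bp
  21–75 → 55 bp
  76–106 → 31 bp
  107–113 → 7 bp
  114–135 → 22 bp
  136–141 → 6 bp
Sorted largest to smallest: 55, 31, 22, 17, 7, 6, 3 bp.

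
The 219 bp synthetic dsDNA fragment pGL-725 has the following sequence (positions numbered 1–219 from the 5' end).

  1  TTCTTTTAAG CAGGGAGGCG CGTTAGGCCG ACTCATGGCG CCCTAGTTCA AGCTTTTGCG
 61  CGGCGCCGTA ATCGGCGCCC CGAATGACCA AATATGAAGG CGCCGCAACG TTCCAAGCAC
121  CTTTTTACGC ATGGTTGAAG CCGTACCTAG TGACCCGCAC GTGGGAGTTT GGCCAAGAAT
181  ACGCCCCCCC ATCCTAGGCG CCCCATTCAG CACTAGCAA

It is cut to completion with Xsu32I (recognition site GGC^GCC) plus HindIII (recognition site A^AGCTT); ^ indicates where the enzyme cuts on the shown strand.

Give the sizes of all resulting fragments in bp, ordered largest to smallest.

Xsu32I sites (GGCGCC) start at positions 37, 62, 74, 99, 197.
Xsu32I cuts after base 3 of each site, so after positions 39, 64, 76, 101, 199.
The HindIII site (AAGCTT) starts at position 50.
HindIII cuts after the first base of each site, so after position 50.
Combined cut positions: 39, 50, 64, 76, 101, 199.
Linear molecule, 6 cuts → 7 fragments:
  1–39 → 39 bp
  40–50 → 11 bp
  51–64 → 14 bp
  65–76 → 12 bp
  77–101 → 25 bp
  102–199 → 98 bp
  200–219 → 20 bp
Sorted largest to smallest: 98, 39, 25, 20, 14, 12, 11 bp.

98, 39, 25, 20, 14, 12, 11 bp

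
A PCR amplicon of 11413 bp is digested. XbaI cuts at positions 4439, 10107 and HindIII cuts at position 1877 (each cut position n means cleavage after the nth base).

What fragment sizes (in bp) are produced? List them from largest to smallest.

5668, 2562, 1877, 1306 bp

Combined cut positions (sorted): 1877, 4439, 10107.
Linear molecule, 3 cuts → 4 fragments:
  1877 − 0 = 1877 bp
  4439 − 1877 = 2562 bp
  10107 − 4439 = 5668 bp
  11413 − 10107 = 1306 bp
Sorted largest to smallest: 5668, 2562, 1877, 1306 bp.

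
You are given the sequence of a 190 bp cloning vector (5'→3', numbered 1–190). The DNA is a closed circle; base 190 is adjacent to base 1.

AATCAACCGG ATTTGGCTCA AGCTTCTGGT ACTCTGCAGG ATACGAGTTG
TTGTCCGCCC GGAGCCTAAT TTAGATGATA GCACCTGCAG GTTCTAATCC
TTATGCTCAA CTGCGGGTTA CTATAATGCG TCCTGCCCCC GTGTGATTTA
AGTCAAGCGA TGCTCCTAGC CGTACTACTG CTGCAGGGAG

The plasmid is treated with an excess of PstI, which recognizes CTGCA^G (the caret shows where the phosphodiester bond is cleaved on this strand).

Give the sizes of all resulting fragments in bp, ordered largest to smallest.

PstI sites (CTGCAG) start at positions 34, 85, 181.
PstI cuts after base 5 of each site (before the last base), so after positions 38, 89, 185.
Circular molecule, 3 cuts → 3 fragments:
  39–89 → 51 bp
  90–185 → 96 bp
  186–190 then 1–38 → 5 + 38 = 43 bp
Sorted largest to smallest: 96, 51, 43 bp.

96, 51, 43 bp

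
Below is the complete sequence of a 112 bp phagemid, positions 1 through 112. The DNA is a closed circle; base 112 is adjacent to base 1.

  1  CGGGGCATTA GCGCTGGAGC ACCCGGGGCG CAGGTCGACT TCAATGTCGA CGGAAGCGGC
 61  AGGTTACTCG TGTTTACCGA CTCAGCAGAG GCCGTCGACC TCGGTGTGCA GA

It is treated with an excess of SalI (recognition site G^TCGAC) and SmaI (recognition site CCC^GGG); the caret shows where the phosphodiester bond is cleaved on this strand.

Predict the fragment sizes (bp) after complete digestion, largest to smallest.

48, 42, 12, 10 bp

SalI sites (GTCGAC) start at positions 34, 46, 94.
SalI cuts after the first base of each site, so after positions 34, 46, 94.
The SmaI site (CCCGGG) starts at position 22.
SmaI cuts after base 3 of each site, so after position 24.
Combined cut positions: 24, 34, 46, 94.
Circular molecule, 4 cuts → 4 fragments:
  25–34 → 10 bp
  35–46 → 12 bp
  47–94 → 48 bp
  95–112 then 1–24 → 18 + 24 = 42 bp
Sorted largest to smallest: 48, 42, 12, 10 bp.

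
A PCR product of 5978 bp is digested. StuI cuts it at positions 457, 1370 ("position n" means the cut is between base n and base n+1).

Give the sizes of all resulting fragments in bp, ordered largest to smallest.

4608, 913, 457 bp

Linear molecule, 2 cuts → 3 fragments:
  457 − 0 = 457 bp
  1370 − 457 = 913 bp
  5978 − 1370 = 4608 bp
Sorted largest to smallest: 4608, 913, 457 bp.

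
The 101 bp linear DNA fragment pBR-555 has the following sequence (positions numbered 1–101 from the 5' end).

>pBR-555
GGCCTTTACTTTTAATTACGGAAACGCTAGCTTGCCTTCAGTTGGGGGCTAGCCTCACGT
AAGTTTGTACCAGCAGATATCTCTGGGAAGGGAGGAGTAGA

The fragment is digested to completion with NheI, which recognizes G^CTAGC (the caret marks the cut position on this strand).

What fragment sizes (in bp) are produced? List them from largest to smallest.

NheI sites (GCTAGC) start at positions 26, 48.
NheI cuts after the first base of each site, so after positions 26, 48.
Linear molecule, 2 cuts → 3 fragments:
  1–26 → 26 bp
  27–48 → 22 bp
  49–101 → 53 bp
Sorted largest to smallest: 53, 26, 22 bp.

53, 26, 22 bp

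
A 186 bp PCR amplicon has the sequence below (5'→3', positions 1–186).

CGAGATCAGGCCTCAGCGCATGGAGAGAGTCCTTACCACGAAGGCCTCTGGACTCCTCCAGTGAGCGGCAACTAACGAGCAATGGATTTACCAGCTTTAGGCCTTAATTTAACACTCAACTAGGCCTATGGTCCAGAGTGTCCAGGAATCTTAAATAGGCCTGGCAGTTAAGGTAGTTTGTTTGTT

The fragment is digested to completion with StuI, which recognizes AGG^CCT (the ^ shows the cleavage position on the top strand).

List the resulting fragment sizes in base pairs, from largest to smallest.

StuI sites (AGGCCT) start at positions 8, 42, 99, 122, 157.
StuI cuts after base 3 of each site, so after positions 10, 44, 101, 124, 159.
Linear molecule, 5 cuts → 6 fragments:
  1–10 → 10 bp
  11–44 → 34 bp
  45–101 → 57 bp
  102–124 → 23 bp
  125–159 → 35 bp
  160–186 → 27 bp
Sorted largest to smallest: 57, 35, 34, 27, 23, 10 bp.

57, 35, 34, 27, 23, 10 bp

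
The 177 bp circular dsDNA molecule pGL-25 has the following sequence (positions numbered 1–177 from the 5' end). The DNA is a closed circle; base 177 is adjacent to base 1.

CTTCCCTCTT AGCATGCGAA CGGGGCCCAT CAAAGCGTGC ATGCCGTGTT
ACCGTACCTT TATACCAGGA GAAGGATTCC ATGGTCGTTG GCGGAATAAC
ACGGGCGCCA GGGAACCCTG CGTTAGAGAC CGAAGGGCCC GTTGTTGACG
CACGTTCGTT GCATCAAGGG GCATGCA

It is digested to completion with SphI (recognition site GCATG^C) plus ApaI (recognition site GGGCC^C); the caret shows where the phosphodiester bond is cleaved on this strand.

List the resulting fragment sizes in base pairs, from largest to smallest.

SphI sites (GCATGC) start at positions 12, 39, 171.
SphI cuts after base 5 of each site (before the last base), so after positions 16, 43, 175.
ApaI sites (GGGCCC) start at positions 23, 135.
ApaI cuts after base 5 of each site (before the last base), so after positions 27, 139.
Combined cut positions: 16, 27, 43, 139, 175.
Circular molecule, 5 cuts → 5 fragments:
  17–27 → 11 bp
  28–43 → 16 bp
  44–139 → 96 bp
  140–175 → 36 bp
  176–177 then 1–16 → 2 + 16 = 18 bp
Sorted largest to smallest: 96, 36, 18, 16, 11 bp.

96, 36, 18, 16, 11 bp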